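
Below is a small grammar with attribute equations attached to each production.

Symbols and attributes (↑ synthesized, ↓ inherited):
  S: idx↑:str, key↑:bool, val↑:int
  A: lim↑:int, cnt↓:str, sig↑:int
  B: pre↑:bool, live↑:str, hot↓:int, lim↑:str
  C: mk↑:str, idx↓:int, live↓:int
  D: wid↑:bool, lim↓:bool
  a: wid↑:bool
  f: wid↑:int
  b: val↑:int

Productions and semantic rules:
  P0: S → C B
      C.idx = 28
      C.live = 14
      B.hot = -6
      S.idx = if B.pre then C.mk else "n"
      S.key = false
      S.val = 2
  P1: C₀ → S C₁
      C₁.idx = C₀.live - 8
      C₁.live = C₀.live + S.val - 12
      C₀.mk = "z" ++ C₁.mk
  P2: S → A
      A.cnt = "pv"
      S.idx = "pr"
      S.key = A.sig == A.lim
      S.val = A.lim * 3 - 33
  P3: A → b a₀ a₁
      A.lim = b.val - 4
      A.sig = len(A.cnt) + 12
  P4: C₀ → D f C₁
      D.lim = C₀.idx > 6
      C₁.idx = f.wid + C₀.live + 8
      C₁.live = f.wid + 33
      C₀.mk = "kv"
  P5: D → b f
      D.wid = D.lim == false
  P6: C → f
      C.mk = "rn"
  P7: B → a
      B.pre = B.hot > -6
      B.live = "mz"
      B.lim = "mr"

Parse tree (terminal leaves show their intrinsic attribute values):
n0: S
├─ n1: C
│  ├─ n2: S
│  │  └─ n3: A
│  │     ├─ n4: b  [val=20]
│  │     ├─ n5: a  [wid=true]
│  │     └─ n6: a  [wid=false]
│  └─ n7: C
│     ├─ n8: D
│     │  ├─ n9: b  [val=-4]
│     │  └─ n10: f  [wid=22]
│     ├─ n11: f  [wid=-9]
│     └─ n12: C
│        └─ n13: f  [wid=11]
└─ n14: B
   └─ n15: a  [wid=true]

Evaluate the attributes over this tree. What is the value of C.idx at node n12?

16

1. n1.idx = 28  [28]
2. n1.live = 14  [14]
3. n3.cnt = "pv"  ["pv"]
4. n4.val = 20  [terminal]
5. n5.wid = true  [terminal]
6. n6.wid = false  [terminal]
7. n3.lim = 16  [b.val - 4]
8. n3.sig = 14  [len(A.cnt) + 12]
9. n2.idx = "pr"  ["pr"]
10. n2.key = false  [A.sig == A.lim]
11. n2.val = 15  [A.lim * 3 - 33]
12. n7.idx = 6  [C₀.live - 8]
13. n7.live = 17  [C₀.live + S.val - 12]
14. n8.lim = false  [C₀.idx > 6]
15. n9.val = -4  [terminal]
16. n10.wid = 22  [terminal]
17. n8.wid = true  [D.lim == false]
18. n11.wid = -9  [terminal]
19. n12.idx = 16  [f.wid + C₀.live + 8]
20. n12.live = 24  [f.wid + 33]
21. n13.wid = 11  [terminal]
22. n12.mk = "rn"  ["rn"]
23. n7.mk = "kv"  ["kv"]
24. n1.mk = "zkv"  ["z" ++ C₁.mk]
25. n14.hot = -6  [-6]
26. n15.wid = true  [terminal]
27. n14.pre = false  [B.hot > -6]
28. n14.live = "mz"  ["mz"]
29. n14.lim = "mr"  ["mr"]
30. n0.idx = "n"  [if B.pre then C.mk else "n"]
31. n0.key = false  [false]
32. n0.val = 2  [2]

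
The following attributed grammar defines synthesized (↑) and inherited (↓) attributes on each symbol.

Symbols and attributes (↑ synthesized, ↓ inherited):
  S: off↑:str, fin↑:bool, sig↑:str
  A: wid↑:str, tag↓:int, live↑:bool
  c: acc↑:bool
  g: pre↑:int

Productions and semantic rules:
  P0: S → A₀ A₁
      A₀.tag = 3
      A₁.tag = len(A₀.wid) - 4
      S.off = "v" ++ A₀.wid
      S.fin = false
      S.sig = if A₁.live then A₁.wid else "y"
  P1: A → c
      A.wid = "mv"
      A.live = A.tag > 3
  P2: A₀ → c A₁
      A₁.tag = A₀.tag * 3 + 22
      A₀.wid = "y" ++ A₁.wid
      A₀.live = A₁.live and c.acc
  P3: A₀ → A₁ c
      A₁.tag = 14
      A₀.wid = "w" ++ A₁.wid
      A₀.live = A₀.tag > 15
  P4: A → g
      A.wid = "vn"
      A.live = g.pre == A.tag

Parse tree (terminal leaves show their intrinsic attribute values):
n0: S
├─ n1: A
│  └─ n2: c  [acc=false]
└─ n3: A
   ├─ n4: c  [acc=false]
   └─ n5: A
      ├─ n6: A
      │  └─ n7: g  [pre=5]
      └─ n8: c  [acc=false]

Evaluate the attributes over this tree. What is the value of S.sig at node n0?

1. n1.tag = 3  [3]
2. n2.acc = false  [terminal]
3. n1.wid = "mv"  ["mv"]
4. n1.live = false  [A.tag > 3]
5. n3.tag = -2  [len(A₀.wid) - 4]
6. n4.acc = false  [terminal]
7. n5.tag = 16  [A₀.tag * 3 + 22]
8. n6.tag = 14  [14]
9. n7.pre = 5  [terminal]
10. n6.wid = "vn"  ["vn"]
11. n6.live = false  [g.pre == A.tag]
12. n8.acc = false  [terminal]
13. n5.wid = "wvn"  ["w" ++ A₁.wid]
14. n5.live = true  [A₀.tag > 15]
15. n3.wid = "ywvn"  ["y" ++ A₁.wid]
16. n3.live = false  [A₁.live and c.acc]
17. n0.off = "vmv"  ["v" ++ A₀.wid]
18. n0.fin = false  [false]
19. n0.sig = "y"  [if A₁.live then A₁.wid else "y"]

"y"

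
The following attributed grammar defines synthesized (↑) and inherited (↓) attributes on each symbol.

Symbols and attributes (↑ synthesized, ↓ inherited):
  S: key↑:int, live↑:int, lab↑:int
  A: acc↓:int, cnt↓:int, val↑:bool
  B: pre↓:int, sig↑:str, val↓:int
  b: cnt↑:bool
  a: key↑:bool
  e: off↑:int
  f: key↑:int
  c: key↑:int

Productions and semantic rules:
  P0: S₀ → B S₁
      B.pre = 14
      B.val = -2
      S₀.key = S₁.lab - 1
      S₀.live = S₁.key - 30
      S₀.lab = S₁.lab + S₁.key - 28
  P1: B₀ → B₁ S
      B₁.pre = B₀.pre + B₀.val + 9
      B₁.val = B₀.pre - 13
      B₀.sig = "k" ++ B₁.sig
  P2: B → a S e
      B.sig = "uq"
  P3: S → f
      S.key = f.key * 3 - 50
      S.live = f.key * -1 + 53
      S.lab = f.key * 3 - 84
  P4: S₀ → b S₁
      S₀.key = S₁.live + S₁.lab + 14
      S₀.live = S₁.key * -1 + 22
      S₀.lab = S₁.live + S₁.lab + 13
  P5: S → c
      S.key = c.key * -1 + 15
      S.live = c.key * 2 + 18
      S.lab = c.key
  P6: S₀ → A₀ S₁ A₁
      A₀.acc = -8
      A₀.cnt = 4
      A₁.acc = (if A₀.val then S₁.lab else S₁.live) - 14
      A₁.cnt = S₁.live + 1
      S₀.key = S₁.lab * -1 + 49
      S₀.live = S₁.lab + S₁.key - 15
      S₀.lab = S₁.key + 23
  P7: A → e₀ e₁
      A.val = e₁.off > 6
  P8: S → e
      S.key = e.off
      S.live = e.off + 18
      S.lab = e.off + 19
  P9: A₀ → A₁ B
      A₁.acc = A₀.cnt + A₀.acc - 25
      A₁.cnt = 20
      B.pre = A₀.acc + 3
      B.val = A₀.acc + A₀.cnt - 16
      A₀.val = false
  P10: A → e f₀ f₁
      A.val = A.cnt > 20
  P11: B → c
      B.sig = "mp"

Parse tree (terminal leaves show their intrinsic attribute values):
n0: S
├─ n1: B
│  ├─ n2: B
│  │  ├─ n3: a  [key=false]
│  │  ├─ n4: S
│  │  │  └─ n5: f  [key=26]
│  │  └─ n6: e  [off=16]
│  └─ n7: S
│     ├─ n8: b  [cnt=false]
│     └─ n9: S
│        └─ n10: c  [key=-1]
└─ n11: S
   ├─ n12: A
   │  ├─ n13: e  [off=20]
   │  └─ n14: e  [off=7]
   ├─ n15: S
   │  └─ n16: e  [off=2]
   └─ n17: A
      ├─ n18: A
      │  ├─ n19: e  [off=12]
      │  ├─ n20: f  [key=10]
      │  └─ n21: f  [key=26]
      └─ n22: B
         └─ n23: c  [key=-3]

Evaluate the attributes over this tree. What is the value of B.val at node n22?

12

1. n1.pre = 14  [14]
2. n1.val = -2  [-2]
3. n2.pre = 21  [B₀.pre + B₀.val + 9]
4. n2.val = 1  [B₀.pre - 13]
5. n3.key = false  [terminal]
6. n5.key = 26  [terminal]
7. n4.key = 28  [f.key * 3 - 50]
8. n4.live = 27  [f.key * -1 + 53]
9. n4.lab = -6  [f.key * 3 - 84]
10. n6.off = 16  [terminal]
11. n2.sig = "uq"  ["uq"]
12. n8.cnt = false  [terminal]
13. n10.key = -1  [terminal]
14. n9.key = 16  [c.key * -1 + 15]
15. n9.live = 16  [c.key * 2 + 18]
16. n9.lab = -1  [c.key]
17. n7.key = 29  [S₁.live + S₁.lab + 14]
18. n7.live = 6  [S₁.key * -1 + 22]
19. n7.lab = 28  [S₁.live + S₁.lab + 13]
20. n1.sig = "kuq"  ["k" ++ B₁.sig]
21. n12.acc = -8  [-8]
22. n12.cnt = 4  [4]
23. n13.off = 20  [terminal]
24. n14.off = 7  [terminal]
25. n12.val = true  [e₁.off > 6]
26. n16.off = 2  [terminal]
27. n15.key = 2  [e.off]
28. n15.live = 20  [e.off + 18]
29. n15.lab = 21  [e.off + 19]
30. n17.acc = 7  [(if A₀.val then S₁.lab else S₁.live) - 14]
31. n17.cnt = 21  [S₁.live + 1]
32. n18.acc = 3  [A₀.cnt + A₀.acc - 25]
33. n18.cnt = 20  [20]
34. n19.off = 12  [terminal]
35. n20.key = 10  [terminal]
36. n21.key = 26  [terminal]
37. n18.val = false  [A.cnt > 20]
38. n22.pre = 10  [A₀.acc + 3]
39. n22.val = 12  [A₀.acc + A₀.cnt - 16]
40. n23.key = -3  [terminal]
41. n22.sig = "mp"  ["mp"]
42. n17.val = false  [false]
43. n11.key = 28  [S₁.lab * -1 + 49]
44. n11.live = 8  [S₁.lab + S₁.key - 15]
45. n11.lab = 25  [S₁.key + 23]
46. n0.key = 24  [S₁.lab - 1]
47. n0.live = -2  [S₁.key - 30]
48. n0.lab = 25  [S₁.lab + S₁.key - 28]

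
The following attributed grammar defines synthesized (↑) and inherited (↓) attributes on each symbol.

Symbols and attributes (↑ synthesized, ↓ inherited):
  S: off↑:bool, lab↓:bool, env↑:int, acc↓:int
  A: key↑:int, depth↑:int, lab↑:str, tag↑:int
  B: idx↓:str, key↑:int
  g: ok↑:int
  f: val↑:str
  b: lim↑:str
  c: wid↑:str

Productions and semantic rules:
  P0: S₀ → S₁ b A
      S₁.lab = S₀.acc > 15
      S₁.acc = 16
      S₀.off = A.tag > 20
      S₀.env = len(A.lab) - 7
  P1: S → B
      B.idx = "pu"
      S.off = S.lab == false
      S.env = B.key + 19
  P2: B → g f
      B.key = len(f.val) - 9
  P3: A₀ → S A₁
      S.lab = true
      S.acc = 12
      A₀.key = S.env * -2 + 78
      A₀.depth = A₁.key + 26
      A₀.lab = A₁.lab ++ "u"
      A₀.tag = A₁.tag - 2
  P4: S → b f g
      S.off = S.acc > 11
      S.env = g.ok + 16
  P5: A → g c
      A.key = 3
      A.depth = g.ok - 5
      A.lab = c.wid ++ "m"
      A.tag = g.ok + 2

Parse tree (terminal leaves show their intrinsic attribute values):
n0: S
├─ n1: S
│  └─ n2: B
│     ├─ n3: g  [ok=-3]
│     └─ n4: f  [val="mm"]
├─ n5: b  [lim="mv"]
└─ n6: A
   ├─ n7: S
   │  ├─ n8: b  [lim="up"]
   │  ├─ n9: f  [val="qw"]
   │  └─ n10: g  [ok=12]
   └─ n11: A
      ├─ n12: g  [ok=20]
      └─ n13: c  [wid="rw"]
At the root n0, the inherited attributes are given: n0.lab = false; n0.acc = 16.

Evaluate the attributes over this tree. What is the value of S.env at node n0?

1. n0.lab = false  [given at root]
2. n0.acc = 16  [given at root]
3. n1.lab = true  [S₀.acc > 15]
4. n1.acc = 16  [16]
5. n2.idx = "pu"  ["pu"]
6. n3.ok = -3  [terminal]
7. n4.val = "mm"  [terminal]
8. n2.key = -7  [len(f.val) - 9]
9. n1.off = false  [S.lab == false]
10. n1.env = 12  [B.key + 19]
11. n5.lim = "mv"  [terminal]
12. n7.lab = true  [true]
13. n7.acc = 12  [12]
14. n8.lim = "up"  [terminal]
15. n9.val = "qw"  [terminal]
16. n10.ok = 12  [terminal]
17. n7.off = true  [S.acc > 11]
18. n7.env = 28  [g.ok + 16]
19. n12.ok = 20  [terminal]
20. n13.wid = "rw"  [terminal]
21. n11.key = 3  [3]
22. n11.depth = 15  [g.ok - 5]
23. n11.lab = "rwm"  [c.wid ++ "m"]
24. n11.tag = 22  [g.ok + 2]
25. n6.key = 22  [S.env * -2 + 78]
26. n6.depth = 29  [A₁.key + 26]
27. n6.lab = "rwmu"  [A₁.lab ++ "u"]
28. n6.tag = 20  [A₁.tag - 2]
29. n0.off = false  [A.tag > 20]
30. n0.env = -3  [len(A.lab) - 7]

-3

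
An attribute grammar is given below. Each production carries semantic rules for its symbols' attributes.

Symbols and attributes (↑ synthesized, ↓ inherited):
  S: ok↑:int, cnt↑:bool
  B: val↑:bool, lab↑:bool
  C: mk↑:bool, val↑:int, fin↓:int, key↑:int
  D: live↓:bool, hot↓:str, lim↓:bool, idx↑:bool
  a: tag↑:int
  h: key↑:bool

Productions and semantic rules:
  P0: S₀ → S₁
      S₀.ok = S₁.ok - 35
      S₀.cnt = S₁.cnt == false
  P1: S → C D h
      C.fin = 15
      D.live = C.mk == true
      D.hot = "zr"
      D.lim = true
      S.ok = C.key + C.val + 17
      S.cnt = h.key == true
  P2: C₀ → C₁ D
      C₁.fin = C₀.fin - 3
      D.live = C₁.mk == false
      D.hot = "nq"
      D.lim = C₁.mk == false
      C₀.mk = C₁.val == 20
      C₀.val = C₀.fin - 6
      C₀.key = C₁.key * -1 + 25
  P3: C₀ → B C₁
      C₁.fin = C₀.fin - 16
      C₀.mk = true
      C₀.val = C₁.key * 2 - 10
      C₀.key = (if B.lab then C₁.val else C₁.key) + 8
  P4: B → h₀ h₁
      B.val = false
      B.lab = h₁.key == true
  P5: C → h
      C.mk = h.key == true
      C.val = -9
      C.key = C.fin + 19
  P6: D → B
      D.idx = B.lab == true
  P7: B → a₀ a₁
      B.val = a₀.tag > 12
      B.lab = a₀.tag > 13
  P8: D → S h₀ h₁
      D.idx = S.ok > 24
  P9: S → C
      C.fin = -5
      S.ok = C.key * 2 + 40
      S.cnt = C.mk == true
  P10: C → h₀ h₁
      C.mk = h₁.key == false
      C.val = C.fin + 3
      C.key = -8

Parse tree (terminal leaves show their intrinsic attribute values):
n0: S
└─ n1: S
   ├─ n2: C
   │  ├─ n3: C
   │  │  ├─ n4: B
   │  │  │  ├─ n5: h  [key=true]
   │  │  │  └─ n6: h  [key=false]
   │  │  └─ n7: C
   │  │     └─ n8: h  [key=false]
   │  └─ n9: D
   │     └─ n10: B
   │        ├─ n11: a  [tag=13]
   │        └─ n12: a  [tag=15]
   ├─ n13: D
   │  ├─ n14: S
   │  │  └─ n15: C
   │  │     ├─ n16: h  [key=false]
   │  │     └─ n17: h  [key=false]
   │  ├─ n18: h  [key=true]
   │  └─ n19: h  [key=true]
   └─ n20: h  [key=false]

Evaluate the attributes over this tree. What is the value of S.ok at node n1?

1. n2.fin = 15  [15]
2. n3.fin = 12  [C₀.fin - 3]
3. n5.key = true  [terminal]
4. n6.key = false  [terminal]
5. n4.val = false  [false]
6. n4.lab = false  [h₁.key == true]
7. n7.fin = -4  [C₀.fin - 16]
8. n8.key = false  [terminal]
9. n7.mk = false  [h.key == true]
10. n7.val = -9  [-9]
11. n7.key = 15  [C.fin + 19]
12. n3.mk = true  [true]
13. n3.val = 20  [C₁.key * 2 - 10]
14. n3.key = 23  [(if B.lab then C₁.val else C₁.key) + 8]
15. n9.live = false  [C₁.mk == false]
16. n9.hot = "nq"  ["nq"]
17. n9.lim = false  [C₁.mk == false]
18. n11.tag = 13  [terminal]
19. n12.tag = 15  [terminal]
20. n10.val = true  [a₀.tag > 12]
21. n10.lab = false  [a₀.tag > 13]
22. n9.idx = false  [B.lab == true]
23. n2.mk = true  [C₁.val == 20]
24. n2.val = 9  [C₀.fin - 6]
25. n2.key = 2  [C₁.key * -1 + 25]
26. n13.live = true  [C.mk == true]
27. n13.hot = "zr"  ["zr"]
28. n13.lim = true  [true]
29. n15.fin = -5  [-5]
30. n16.key = false  [terminal]
31. n17.key = false  [terminal]
32. n15.mk = true  [h₁.key == false]
33. n15.val = -2  [C.fin + 3]
34. n15.key = -8  [-8]
35. n14.ok = 24  [C.key * 2 + 40]
36. n14.cnt = true  [C.mk == true]
37. n18.key = true  [terminal]
38. n19.key = true  [terminal]
39. n13.idx = false  [S.ok > 24]
40. n20.key = false  [terminal]
41. n1.ok = 28  [C.key + C.val + 17]
42. n1.cnt = false  [h.key == true]
43. n0.ok = -7  [S₁.ok - 35]
44. n0.cnt = true  [S₁.cnt == false]

28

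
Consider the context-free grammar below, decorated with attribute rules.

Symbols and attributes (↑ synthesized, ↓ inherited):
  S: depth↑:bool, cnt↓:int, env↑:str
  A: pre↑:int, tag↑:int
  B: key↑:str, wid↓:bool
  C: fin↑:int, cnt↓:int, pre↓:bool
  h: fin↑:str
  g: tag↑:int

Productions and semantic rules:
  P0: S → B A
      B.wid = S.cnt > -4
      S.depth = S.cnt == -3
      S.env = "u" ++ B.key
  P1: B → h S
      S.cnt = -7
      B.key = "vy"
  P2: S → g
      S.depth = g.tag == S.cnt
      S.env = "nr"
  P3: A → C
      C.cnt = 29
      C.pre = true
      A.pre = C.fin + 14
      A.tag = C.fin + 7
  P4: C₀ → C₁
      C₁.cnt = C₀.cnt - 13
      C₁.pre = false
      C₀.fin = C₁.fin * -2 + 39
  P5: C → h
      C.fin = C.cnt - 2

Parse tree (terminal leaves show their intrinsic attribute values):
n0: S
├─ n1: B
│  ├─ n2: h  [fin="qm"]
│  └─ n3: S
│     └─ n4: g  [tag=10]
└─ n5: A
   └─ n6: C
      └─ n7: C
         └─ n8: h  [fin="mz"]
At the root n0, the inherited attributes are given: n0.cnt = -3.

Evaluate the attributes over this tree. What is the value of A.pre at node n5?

1. n0.cnt = -3  [given at root]
2. n1.wid = true  [S.cnt > -4]
3. n2.fin = "qm"  [terminal]
4. n3.cnt = -7  [-7]
5. n4.tag = 10  [terminal]
6. n3.depth = false  [g.tag == S.cnt]
7. n3.env = "nr"  ["nr"]
8. n1.key = "vy"  ["vy"]
9. n6.cnt = 29  [29]
10. n6.pre = true  [true]
11. n7.cnt = 16  [C₀.cnt - 13]
12. n7.pre = false  [false]
13. n8.fin = "mz"  [terminal]
14. n7.fin = 14  [C.cnt - 2]
15. n6.fin = 11  [C₁.fin * -2 + 39]
16. n5.pre = 25  [C.fin + 14]
17. n5.tag = 18  [C.fin + 7]
18. n0.depth = true  [S.cnt == -3]
19. n0.env = "uvy"  ["u" ++ B.key]

25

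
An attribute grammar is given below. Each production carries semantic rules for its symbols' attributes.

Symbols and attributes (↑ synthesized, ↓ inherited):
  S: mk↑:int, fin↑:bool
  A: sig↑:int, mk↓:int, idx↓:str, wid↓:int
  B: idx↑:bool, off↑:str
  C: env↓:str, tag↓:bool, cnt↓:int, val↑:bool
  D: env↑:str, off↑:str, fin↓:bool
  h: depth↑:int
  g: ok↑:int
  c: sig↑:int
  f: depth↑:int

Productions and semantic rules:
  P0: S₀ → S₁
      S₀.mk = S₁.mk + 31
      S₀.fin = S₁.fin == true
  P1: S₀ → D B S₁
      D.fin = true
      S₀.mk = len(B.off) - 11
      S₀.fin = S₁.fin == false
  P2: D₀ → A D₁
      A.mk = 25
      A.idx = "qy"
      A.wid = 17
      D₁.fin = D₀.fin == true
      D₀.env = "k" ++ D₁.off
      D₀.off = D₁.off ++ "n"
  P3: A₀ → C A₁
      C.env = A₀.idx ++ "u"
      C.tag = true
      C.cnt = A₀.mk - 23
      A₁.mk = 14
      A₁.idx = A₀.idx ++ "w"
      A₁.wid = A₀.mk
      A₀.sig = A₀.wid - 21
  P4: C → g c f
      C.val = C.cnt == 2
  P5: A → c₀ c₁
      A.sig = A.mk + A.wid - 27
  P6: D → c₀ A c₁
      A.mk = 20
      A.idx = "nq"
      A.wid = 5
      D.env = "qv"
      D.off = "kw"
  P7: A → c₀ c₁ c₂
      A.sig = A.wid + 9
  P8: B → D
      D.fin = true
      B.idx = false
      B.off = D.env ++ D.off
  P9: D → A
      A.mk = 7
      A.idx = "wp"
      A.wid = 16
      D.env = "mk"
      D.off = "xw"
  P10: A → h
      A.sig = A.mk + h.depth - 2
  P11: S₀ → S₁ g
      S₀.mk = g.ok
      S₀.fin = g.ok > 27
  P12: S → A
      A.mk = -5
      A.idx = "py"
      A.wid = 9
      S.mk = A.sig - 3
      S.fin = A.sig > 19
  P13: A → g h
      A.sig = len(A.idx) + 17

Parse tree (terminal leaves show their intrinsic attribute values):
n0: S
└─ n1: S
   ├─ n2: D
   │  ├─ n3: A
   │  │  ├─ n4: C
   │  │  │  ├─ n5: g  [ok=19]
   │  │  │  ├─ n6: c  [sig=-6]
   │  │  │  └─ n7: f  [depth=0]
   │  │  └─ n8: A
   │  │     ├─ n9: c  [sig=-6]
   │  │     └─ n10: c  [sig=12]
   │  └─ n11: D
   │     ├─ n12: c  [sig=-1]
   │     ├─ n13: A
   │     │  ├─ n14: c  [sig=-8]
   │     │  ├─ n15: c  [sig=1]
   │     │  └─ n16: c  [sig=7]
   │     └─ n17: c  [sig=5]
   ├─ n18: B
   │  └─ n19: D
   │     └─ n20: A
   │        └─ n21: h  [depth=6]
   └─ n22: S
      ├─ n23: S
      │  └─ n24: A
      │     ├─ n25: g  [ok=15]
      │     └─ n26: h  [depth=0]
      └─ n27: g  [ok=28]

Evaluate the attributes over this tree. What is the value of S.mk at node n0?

1. n2.fin = true  [true]
2. n3.mk = 25  [25]
3. n3.idx = "qy"  ["qy"]
4. n3.wid = 17  [17]
5. n4.env = "qyu"  [A₀.idx ++ "u"]
6. n4.tag = true  [true]
7. n4.cnt = 2  [A₀.mk - 23]
8. n5.ok = 19  [terminal]
9. n6.sig = -6  [terminal]
10. n7.depth = 0  [terminal]
11. n4.val = true  [C.cnt == 2]
12. n8.mk = 14  [14]
13. n8.idx = "qyw"  [A₀.idx ++ "w"]
14. n8.wid = 25  [A₀.mk]
15. n9.sig = -6  [terminal]
16. n10.sig = 12  [terminal]
17. n8.sig = 12  [A.mk + A.wid - 27]
18. n3.sig = -4  [A₀.wid - 21]
19. n11.fin = true  [D₀.fin == true]
20. n12.sig = -1  [terminal]
21. n13.mk = 20  [20]
22. n13.idx = "nq"  ["nq"]
23. n13.wid = 5  [5]
24. n14.sig = -8  [terminal]
25. n15.sig = 1  [terminal]
26. n16.sig = 7  [terminal]
27. n13.sig = 14  [A.wid + 9]
28. n17.sig = 5  [terminal]
29. n11.env = "qv"  ["qv"]
30. n11.off = "kw"  ["kw"]
31. n2.env = "kkw"  ["k" ++ D₁.off]
32. n2.off = "kwn"  [D₁.off ++ "n"]
33. n19.fin = true  [true]
34. n20.mk = 7  [7]
35. n20.idx = "wp"  ["wp"]
36. n20.wid = 16  [16]
37. n21.depth = 6  [terminal]
38. n20.sig = 11  [A.mk + h.depth - 2]
39. n19.env = "mk"  ["mk"]
40. n19.off = "xw"  ["xw"]
41. n18.idx = false  [false]
42. n18.off = "mkxw"  [D.env ++ D.off]
43. n24.mk = -5  [-5]
44. n24.idx = "py"  ["py"]
45. n24.wid = 9  [9]
46. n25.ok = 15  [terminal]
47. n26.depth = 0  [terminal]
48. n24.sig = 19  [len(A.idx) + 17]
49. n23.mk = 16  [A.sig - 3]
50. n23.fin = false  [A.sig > 19]
51. n27.ok = 28  [terminal]
52. n22.mk = 28  [g.ok]
53. n22.fin = true  [g.ok > 27]
54. n1.mk = -7  [len(B.off) - 11]
55. n1.fin = false  [S₁.fin == false]
56. n0.mk = 24  [S₁.mk + 31]
57. n0.fin = false  [S₁.fin == true]

24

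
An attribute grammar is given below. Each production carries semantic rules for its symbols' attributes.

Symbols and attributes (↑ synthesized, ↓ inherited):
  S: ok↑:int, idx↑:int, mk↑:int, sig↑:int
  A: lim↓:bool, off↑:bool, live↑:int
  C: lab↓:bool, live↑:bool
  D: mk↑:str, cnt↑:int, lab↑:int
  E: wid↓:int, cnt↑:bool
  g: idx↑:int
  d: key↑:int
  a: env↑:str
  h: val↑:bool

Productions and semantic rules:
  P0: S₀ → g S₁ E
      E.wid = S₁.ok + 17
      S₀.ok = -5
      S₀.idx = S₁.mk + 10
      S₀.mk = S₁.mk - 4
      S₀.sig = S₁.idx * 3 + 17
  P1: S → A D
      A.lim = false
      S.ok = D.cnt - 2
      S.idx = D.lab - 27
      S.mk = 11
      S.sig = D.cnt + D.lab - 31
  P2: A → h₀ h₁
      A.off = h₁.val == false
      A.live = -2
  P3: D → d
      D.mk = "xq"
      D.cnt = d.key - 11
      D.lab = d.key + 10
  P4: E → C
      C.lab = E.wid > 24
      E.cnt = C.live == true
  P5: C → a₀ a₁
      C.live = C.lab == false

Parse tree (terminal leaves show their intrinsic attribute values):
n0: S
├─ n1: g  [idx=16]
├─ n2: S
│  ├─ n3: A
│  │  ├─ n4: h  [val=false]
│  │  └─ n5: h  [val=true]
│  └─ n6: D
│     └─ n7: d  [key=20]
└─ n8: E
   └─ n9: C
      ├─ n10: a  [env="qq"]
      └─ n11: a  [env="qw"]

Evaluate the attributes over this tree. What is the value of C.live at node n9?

true

1. n1.idx = 16  [terminal]
2. n3.lim = false  [false]
3. n4.val = false  [terminal]
4. n5.val = true  [terminal]
5. n3.off = false  [h₁.val == false]
6. n3.live = -2  [-2]
7. n7.key = 20  [terminal]
8. n6.mk = "xq"  ["xq"]
9. n6.cnt = 9  [d.key - 11]
10. n6.lab = 30  [d.key + 10]
11. n2.ok = 7  [D.cnt - 2]
12. n2.idx = 3  [D.lab - 27]
13. n2.mk = 11  [11]
14. n2.sig = 8  [D.cnt + D.lab - 31]
15. n8.wid = 24  [S₁.ok + 17]
16. n9.lab = false  [E.wid > 24]
17. n10.env = "qq"  [terminal]
18. n11.env = "qw"  [terminal]
19. n9.live = true  [C.lab == false]
20. n8.cnt = true  [C.live == true]
21. n0.ok = -5  [-5]
22. n0.idx = 21  [S₁.mk + 10]
23. n0.mk = 7  [S₁.mk - 4]
24. n0.sig = 26  [S₁.idx * 3 + 17]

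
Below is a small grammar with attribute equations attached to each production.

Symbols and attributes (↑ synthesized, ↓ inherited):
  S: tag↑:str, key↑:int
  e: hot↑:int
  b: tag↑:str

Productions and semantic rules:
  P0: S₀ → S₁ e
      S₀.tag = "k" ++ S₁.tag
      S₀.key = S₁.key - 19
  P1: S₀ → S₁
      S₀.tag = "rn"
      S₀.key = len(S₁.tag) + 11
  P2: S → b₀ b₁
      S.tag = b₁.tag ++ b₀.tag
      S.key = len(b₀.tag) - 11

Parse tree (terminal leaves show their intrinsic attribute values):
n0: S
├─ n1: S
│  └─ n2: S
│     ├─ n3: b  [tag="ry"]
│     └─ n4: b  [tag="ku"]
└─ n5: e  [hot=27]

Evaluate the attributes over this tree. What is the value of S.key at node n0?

-4

1. n3.tag = "ry"  [terminal]
2. n4.tag = "ku"  [terminal]
3. n2.tag = "kury"  [b₁.tag ++ b₀.tag]
4. n2.key = -9  [len(b₀.tag) - 11]
5. n1.tag = "rn"  ["rn"]
6. n1.key = 15  [len(S₁.tag) + 11]
7. n5.hot = 27  [terminal]
8. n0.tag = "krn"  ["k" ++ S₁.tag]
9. n0.key = -4  [S₁.key - 19]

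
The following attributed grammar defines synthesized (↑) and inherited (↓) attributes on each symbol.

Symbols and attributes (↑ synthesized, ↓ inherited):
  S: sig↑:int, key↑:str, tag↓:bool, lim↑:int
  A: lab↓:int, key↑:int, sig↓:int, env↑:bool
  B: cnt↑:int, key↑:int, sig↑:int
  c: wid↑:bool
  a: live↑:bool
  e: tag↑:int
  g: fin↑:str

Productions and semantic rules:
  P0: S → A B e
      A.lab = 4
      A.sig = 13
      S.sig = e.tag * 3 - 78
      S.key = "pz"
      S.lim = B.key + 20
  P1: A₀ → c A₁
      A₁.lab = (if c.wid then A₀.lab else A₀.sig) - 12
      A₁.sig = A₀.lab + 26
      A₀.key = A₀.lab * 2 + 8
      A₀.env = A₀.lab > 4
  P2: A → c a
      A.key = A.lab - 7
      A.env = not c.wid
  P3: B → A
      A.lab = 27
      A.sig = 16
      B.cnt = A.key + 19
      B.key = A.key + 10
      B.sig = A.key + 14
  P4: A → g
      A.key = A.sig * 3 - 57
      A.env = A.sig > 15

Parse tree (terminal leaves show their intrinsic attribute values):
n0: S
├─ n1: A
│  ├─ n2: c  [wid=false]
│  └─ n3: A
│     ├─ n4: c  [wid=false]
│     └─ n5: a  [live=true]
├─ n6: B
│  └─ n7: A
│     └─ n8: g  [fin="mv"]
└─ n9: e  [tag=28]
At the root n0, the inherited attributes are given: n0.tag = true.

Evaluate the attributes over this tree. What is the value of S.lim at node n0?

1. n0.tag = true  [given at root]
2. n1.lab = 4  [4]
3. n1.sig = 13  [13]
4. n2.wid = false  [terminal]
5. n3.lab = 1  [(if c.wid then A₀.lab else A₀.sig) - 12]
6. n3.sig = 30  [A₀.lab + 26]
7. n4.wid = false  [terminal]
8. n5.live = true  [terminal]
9. n3.key = -6  [A.lab - 7]
10. n3.env = true  [not c.wid]
11. n1.key = 16  [A₀.lab * 2 + 8]
12. n1.env = false  [A₀.lab > 4]
13. n7.lab = 27  [27]
14. n7.sig = 16  [16]
15. n8.fin = "mv"  [terminal]
16. n7.key = -9  [A.sig * 3 - 57]
17. n7.env = true  [A.sig > 15]
18. n6.cnt = 10  [A.key + 19]
19. n6.key = 1  [A.key + 10]
20. n6.sig = 5  [A.key + 14]
21. n9.tag = 28  [terminal]
22. n0.sig = 6  [e.tag * 3 - 78]
23. n0.key = "pz"  ["pz"]
24. n0.lim = 21  [B.key + 20]

21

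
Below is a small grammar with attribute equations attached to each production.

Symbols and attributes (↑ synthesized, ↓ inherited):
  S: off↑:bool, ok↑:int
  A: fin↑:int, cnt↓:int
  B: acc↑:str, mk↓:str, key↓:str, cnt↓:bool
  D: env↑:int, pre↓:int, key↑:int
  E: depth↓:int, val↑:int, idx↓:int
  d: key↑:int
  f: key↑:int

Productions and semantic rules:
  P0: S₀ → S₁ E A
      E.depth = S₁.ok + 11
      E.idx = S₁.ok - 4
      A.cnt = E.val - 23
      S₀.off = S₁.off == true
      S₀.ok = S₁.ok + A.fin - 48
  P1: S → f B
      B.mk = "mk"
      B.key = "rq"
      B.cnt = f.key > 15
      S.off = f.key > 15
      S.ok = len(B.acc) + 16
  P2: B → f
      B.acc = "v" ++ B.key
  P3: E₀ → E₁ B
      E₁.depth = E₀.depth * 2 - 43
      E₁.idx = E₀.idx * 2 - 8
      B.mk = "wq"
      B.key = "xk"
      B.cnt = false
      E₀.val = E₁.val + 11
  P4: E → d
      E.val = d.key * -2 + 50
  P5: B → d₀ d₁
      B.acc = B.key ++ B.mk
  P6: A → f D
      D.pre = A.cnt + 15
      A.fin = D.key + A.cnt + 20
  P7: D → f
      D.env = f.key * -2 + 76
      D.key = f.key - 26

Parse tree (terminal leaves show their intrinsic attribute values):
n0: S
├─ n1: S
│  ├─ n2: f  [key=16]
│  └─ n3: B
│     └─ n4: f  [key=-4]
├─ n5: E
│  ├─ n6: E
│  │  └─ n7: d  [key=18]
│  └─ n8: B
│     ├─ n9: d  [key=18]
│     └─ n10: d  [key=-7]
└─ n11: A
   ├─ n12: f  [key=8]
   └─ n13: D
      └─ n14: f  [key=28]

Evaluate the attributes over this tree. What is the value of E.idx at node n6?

22

1. n2.key = 16  [terminal]
2. n3.mk = "mk"  ["mk"]
3. n3.key = "rq"  ["rq"]
4. n3.cnt = true  [f.key > 15]
5. n4.key = -4  [terminal]
6. n3.acc = "vrq"  ["v" ++ B.key]
7. n1.off = true  [f.key > 15]
8. n1.ok = 19  [len(B.acc) + 16]
9. n5.depth = 30  [S₁.ok + 11]
10. n5.idx = 15  [S₁.ok - 4]
11. n6.depth = 17  [E₀.depth * 2 - 43]
12. n6.idx = 22  [E₀.idx * 2 - 8]
13. n7.key = 18  [terminal]
14. n6.val = 14  [d.key * -2 + 50]
15. n8.mk = "wq"  ["wq"]
16. n8.key = "xk"  ["xk"]
17. n8.cnt = false  [false]
18. n9.key = 18  [terminal]
19. n10.key = -7  [terminal]
20. n8.acc = "xkwq"  [B.key ++ B.mk]
21. n5.val = 25  [E₁.val + 11]
22. n11.cnt = 2  [E.val - 23]
23. n12.key = 8  [terminal]
24. n13.pre = 17  [A.cnt + 15]
25. n14.key = 28  [terminal]
26. n13.env = 20  [f.key * -2 + 76]
27. n13.key = 2  [f.key - 26]
28. n11.fin = 24  [D.key + A.cnt + 20]
29. n0.off = true  [S₁.off == true]
30. n0.ok = -5  [S₁.ok + A.fin - 48]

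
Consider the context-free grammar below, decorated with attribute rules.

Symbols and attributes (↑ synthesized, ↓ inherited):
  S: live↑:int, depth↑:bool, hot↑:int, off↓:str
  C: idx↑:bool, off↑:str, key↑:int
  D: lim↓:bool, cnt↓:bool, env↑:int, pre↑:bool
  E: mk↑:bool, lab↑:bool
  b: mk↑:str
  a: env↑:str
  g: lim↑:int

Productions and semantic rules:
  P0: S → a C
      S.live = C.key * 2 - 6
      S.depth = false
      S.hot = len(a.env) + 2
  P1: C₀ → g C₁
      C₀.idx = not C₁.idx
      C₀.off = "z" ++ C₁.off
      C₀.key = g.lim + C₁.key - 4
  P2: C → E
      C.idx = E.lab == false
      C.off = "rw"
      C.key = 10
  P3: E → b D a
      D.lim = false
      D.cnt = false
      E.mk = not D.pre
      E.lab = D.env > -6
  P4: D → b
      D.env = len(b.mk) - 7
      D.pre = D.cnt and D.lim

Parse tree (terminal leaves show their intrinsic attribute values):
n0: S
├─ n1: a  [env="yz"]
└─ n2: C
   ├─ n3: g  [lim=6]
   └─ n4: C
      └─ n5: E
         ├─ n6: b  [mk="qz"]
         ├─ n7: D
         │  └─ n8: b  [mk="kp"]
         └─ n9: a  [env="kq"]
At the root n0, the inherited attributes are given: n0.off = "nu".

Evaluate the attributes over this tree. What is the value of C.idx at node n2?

1. n0.off = "nu"  [given at root]
2. n1.env = "yz"  [terminal]
3. n3.lim = 6  [terminal]
4. n6.mk = "qz"  [terminal]
5. n7.lim = false  [false]
6. n7.cnt = false  [false]
7. n8.mk = "kp"  [terminal]
8. n7.env = -5  [len(b.mk) - 7]
9. n7.pre = false  [D.cnt and D.lim]
10. n9.env = "kq"  [terminal]
11. n5.mk = true  [not D.pre]
12. n5.lab = true  [D.env > -6]
13. n4.idx = false  [E.lab == false]
14. n4.off = "rw"  ["rw"]
15. n4.key = 10  [10]
16. n2.idx = true  [not C₁.idx]
17. n2.off = "zrw"  ["z" ++ C₁.off]
18. n2.key = 12  [g.lim + C₁.key - 4]
19. n0.live = 18  [C.key * 2 - 6]
20. n0.depth = false  [false]
21. n0.hot = 4  [len(a.env) + 2]

true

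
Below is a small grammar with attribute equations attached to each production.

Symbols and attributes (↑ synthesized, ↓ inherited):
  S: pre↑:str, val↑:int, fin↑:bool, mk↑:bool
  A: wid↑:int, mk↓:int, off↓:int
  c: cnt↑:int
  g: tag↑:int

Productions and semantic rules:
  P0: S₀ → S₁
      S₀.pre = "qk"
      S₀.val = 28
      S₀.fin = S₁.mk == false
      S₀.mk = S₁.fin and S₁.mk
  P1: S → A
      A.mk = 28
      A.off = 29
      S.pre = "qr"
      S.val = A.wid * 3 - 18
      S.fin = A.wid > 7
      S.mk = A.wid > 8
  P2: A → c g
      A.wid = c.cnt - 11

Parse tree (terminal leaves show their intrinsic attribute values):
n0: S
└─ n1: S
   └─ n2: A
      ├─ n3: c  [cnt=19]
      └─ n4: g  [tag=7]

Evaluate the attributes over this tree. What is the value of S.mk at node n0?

false

1. n2.mk = 28  [28]
2. n2.off = 29  [29]
3. n3.cnt = 19  [terminal]
4. n4.tag = 7  [terminal]
5. n2.wid = 8  [c.cnt - 11]
6. n1.pre = "qr"  ["qr"]
7. n1.val = 6  [A.wid * 3 - 18]
8. n1.fin = true  [A.wid > 7]
9. n1.mk = false  [A.wid > 8]
10. n0.pre = "qk"  ["qk"]
11. n0.val = 28  [28]
12. n0.fin = true  [S₁.mk == false]
13. n0.mk = false  [S₁.fin and S₁.mk]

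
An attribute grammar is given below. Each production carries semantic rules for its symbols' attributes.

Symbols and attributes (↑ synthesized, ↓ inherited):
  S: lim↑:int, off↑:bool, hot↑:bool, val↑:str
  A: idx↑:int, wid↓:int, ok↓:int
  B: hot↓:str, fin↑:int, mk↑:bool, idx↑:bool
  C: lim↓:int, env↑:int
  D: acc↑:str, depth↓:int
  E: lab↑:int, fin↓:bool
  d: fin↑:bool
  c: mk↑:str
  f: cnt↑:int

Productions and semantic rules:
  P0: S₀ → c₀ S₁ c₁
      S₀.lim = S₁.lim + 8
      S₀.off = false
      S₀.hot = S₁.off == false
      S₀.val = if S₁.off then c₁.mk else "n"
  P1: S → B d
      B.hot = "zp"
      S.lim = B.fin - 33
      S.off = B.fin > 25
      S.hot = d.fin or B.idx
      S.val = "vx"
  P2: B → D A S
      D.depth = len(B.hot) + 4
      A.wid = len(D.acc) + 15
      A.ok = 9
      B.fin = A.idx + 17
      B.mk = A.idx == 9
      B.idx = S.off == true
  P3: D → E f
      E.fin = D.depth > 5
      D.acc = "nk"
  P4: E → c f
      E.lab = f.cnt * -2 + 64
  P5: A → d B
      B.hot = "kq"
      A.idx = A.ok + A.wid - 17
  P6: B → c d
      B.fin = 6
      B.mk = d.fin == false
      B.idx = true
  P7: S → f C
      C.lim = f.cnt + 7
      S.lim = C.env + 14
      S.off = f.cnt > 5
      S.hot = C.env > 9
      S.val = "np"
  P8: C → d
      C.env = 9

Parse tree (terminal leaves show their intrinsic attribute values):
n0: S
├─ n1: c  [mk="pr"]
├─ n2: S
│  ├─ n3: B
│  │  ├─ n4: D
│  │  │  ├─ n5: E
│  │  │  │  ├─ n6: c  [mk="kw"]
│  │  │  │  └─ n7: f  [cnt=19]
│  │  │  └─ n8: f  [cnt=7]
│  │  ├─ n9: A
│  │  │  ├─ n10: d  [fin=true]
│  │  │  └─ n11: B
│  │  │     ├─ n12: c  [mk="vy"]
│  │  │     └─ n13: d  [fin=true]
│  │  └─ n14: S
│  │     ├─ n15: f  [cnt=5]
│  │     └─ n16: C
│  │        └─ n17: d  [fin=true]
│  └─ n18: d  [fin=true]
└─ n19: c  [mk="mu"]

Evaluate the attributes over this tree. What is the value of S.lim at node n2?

1. n1.mk = "pr"  [terminal]
2. n3.hot = "zp"  ["zp"]
3. n4.depth = 6  [len(B.hot) + 4]
4. n5.fin = true  [D.depth > 5]
5. n6.mk = "kw"  [terminal]
6. n7.cnt = 19  [terminal]
7. n5.lab = 26  [f.cnt * -2 + 64]
8. n8.cnt = 7  [terminal]
9. n4.acc = "nk"  ["nk"]
10. n9.wid = 17  [len(D.acc) + 15]
11. n9.ok = 9  [9]
12. n10.fin = true  [terminal]
13. n11.hot = "kq"  ["kq"]
14. n12.mk = "vy"  [terminal]
15. n13.fin = true  [terminal]
16. n11.fin = 6  [6]
17. n11.mk = false  [d.fin == false]
18. n11.idx = true  [true]
19. n9.idx = 9  [A.ok + A.wid - 17]
20. n15.cnt = 5  [terminal]
21. n16.lim = 12  [f.cnt + 7]
22. n17.fin = true  [terminal]
23. n16.env = 9  [9]
24. n14.lim = 23  [C.env + 14]
25. n14.off = false  [f.cnt > 5]
26. n14.hot = false  [C.env > 9]
27. n14.val = "np"  ["np"]
28. n3.fin = 26  [A.idx + 17]
29. n3.mk = true  [A.idx == 9]
30. n3.idx = false  [S.off == true]
31. n18.fin = true  [terminal]
32. n2.lim = -7  [B.fin - 33]
33. n2.off = true  [B.fin > 25]
34. n2.hot = true  [d.fin or B.idx]
35. n2.val = "vx"  ["vx"]
36. n19.mk = "mu"  [terminal]
37. n0.lim = 1  [S₁.lim + 8]
38. n0.off = false  [false]
39. n0.hot = false  [S₁.off == false]
40. n0.val = "mu"  [if S₁.off then c₁.mk else "n"]

-7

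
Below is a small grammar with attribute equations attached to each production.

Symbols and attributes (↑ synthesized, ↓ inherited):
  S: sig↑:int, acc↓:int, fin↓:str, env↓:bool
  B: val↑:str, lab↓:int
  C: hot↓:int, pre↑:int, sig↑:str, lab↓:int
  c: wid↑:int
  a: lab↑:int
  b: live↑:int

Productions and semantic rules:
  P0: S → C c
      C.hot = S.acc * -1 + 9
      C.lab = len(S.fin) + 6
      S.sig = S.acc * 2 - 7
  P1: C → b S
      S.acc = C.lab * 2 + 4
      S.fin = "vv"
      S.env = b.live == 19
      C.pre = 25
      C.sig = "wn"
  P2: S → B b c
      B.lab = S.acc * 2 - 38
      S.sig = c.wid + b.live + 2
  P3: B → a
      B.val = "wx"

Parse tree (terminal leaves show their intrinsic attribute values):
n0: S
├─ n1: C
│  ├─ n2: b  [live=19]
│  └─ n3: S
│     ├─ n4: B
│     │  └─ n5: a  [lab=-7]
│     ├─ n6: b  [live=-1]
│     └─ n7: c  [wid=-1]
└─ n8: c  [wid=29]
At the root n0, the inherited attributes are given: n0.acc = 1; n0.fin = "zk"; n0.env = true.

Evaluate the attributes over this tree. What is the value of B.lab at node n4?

2

1. n0.acc = 1  [given at root]
2. n0.fin = "zk"  [given at root]
3. n0.env = true  [given at root]
4. n1.hot = 8  [S.acc * -1 + 9]
5. n1.lab = 8  [len(S.fin) + 6]
6. n2.live = 19  [terminal]
7. n3.acc = 20  [C.lab * 2 + 4]
8. n3.fin = "vv"  ["vv"]
9. n3.env = true  [b.live == 19]
10. n4.lab = 2  [S.acc * 2 - 38]
11. n5.lab = -7  [terminal]
12. n4.val = "wx"  ["wx"]
13. n6.live = -1  [terminal]
14. n7.wid = -1  [terminal]
15. n3.sig = 0  [c.wid + b.live + 2]
16. n1.pre = 25  [25]
17. n1.sig = "wn"  ["wn"]
18. n8.wid = 29  [terminal]
19. n0.sig = -5  [S.acc * 2 - 7]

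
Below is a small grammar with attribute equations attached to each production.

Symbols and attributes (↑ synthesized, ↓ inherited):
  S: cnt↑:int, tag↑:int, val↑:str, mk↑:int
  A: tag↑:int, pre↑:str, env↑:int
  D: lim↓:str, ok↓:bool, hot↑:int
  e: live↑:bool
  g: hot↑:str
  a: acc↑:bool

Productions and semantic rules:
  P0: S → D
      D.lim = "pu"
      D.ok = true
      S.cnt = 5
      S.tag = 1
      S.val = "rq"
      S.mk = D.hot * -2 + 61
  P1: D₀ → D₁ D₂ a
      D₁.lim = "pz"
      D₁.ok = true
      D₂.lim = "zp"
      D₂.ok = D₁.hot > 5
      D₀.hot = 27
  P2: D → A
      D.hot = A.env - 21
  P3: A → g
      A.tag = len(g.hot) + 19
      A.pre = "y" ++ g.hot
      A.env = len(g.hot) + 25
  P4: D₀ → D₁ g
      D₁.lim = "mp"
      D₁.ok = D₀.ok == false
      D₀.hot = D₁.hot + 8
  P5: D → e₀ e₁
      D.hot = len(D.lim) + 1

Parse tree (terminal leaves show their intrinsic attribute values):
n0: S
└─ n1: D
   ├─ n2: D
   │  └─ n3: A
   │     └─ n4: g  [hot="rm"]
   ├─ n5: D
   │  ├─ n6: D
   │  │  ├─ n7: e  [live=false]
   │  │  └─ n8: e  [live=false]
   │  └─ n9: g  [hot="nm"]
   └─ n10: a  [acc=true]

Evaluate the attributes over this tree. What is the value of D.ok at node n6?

false

1. n1.lim = "pu"  ["pu"]
2. n1.ok = true  [true]
3. n2.lim = "pz"  ["pz"]
4. n2.ok = true  [true]
5. n4.hot = "rm"  [terminal]
6. n3.tag = 21  [len(g.hot) + 19]
7. n3.pre = "yrm"  ["y" ++ g.hot]
8. n3.env = 27  [len(g.hot) + 25]
9. n2.hot = 6  [A.env - 21]
10. n5.lim = "zp"  ["zp"]
11. n5.ok = true  [D₁.hot > 5]
12. n6.lim = "mp"  ["mp"]
13. n6.ok = false  [D₀.ok == false]
14. n7.live = false  [terminal]
15. n8.live = false  [terminal]
16. n6.hot = 3  [len(D.lim) + 1]
17. n9.hot = "nm"  [terminal]
18. n5.hot = 11  [D₁.hot + 8]
19. n10.acc = true  [terminal]
20. n1.hot = 27  [27]
21. n0.cnt = 5  [5]
22. n0.tag = 1  [1]
23. n0.val = "rq"  ["rq"]
24. n0.mk = 7  [D.hot * -2 + 61]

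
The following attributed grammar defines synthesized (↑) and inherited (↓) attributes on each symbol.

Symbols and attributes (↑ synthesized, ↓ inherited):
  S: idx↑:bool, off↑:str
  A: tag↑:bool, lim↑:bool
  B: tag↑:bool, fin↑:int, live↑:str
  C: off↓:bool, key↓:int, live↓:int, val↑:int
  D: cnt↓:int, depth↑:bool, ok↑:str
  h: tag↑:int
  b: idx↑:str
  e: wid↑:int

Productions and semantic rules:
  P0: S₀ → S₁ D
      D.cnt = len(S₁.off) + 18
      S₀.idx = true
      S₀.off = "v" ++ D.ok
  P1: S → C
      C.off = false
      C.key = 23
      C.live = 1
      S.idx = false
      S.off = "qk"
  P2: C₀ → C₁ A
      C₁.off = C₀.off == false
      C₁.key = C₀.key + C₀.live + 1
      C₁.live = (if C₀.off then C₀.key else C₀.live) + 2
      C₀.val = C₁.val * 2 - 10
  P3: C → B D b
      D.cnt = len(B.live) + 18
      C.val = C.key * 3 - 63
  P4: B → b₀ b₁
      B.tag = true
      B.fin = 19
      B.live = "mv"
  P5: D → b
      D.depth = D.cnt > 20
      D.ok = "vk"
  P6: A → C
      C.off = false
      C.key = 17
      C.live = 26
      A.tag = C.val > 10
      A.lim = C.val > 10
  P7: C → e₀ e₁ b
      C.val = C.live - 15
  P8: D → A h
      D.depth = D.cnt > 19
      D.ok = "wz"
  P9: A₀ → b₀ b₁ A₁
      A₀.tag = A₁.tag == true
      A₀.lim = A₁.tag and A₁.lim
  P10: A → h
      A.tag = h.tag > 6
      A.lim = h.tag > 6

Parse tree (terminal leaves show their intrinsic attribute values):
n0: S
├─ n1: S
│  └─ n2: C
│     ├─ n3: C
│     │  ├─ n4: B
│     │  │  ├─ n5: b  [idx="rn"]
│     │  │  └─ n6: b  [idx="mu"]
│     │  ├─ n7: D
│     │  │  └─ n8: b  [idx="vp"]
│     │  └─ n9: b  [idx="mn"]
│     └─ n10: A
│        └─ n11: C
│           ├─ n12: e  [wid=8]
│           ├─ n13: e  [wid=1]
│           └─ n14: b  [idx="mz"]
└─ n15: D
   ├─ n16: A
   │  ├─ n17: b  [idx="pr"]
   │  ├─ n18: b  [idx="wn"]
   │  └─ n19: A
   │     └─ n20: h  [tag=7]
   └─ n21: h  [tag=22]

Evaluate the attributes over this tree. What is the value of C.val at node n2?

14

1. n2.off = false  [false]
2. n2.key = 23  [23]
3. n2.live = 1  [1]
4. n3.off = true  [C₀.off == false]
5. n3.key = 25  [C₀.key + C₀.live + 1]
6. n3.live = 3  [(if C₀.off then C₀.key else C₀.live) + 2]
7. n5.idx = "rn"  [terminal]
8. n6.idx = "mu"  [terminal]
9. n4.tag = true  [true]
10. n4.fin = 19  [19]
11. n4.live = "mv"  ["mv"]
12. n7.cnt = 20  [len(B.live) + 18]
13. n8.idx = "vp"  [terminal]
14. n7.depth = false  [D.cnt > 20]
15. n7.ok = "vk"  ["vk"]
16. n9.idx = "mn"  [terminal]
17. n3.val = 12  [C.key * 3 - 63]
18. n11.off = false  [false]
19. n11.key = 17  [17]
20. n11.live = 26  [26]
21. n12.wid = 8  [terminal]
22. n13.wid = 1  [terminal]
23. n14.idx = "mz"  [terminal]
24. n11.val = 11  [C.live - 15]
25. n10.tag = true  [C.val > 10]
26. n10.lim = true  [C.val > 10]
27. n2.val = 14  [C₁.val * 2 - 10]
28. n1.idx = false  [false]
29. n1.off = "qk"  ["qk"]
30. n15.cnt = 20  [len(S₁.off) + 18]
31. n17.idx = "pr"  [terminal]
32. n18.idx = "wn"  [terminal]
33. n20.tag = 7  [terminal]
34. n19.tag = true  [h.tag > 6]
35. n19.lim = true  [h.tag > 6]
36. n16.tag = true  [A₁.tag == true]
37. n16.lim = true  [A₁.tag and A₁.lim]
38. n21.tag = 22  [terminal]
39. n15.depth = true  [D.cnt > 19]
40. n15.ok = "wz"  ["wz"]
41. n0.idx = true  [true]
42. n0.off = "vwz"  ["v" ++ D.ok]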